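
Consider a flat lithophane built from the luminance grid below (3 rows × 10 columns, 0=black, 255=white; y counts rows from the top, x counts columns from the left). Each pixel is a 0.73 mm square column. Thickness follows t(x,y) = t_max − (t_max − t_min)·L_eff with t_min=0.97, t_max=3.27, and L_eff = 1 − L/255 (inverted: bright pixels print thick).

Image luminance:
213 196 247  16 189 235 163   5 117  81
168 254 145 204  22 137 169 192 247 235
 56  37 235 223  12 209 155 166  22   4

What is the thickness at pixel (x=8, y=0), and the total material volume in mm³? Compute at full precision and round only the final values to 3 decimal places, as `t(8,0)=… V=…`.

span = t_max - t_min = 3.27 - 0.97 = 2.300
L(8,0) = 117, L_eff = 1 - 117/255 = 0.541176 (inverted)
t(8,0) = 3.27 - 2.300·0.541176 = 2.025
Σt over all 3·10 pixels = 174347/2550 ≈ 68.3713725
V = pitch²·Σt = 0.73²·174347/2550 = 36.435

t(8,0)=2.025 V=36.435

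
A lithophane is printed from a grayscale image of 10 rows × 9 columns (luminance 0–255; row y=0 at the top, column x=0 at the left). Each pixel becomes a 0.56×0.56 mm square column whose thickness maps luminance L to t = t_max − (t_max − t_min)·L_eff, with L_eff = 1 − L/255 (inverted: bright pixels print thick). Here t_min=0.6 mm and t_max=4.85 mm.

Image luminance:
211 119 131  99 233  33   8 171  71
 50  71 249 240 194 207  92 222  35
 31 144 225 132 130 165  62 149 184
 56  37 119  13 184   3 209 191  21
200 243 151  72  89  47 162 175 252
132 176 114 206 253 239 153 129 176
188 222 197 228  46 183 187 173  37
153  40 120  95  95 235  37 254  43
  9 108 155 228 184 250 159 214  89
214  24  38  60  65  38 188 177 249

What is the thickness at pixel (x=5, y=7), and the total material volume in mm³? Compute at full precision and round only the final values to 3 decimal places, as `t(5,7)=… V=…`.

span = t_max - t_min = 4.85 - 0.6 = 4.250
L(5,7) = 235, L_eff = 1 - 235/255 = 0.078431 (inverted)
t(5,7) = 4.85 - 4.250·0.078431 = 4.517
Σt over all 10·9 pixels = 7841/30 ≈ 261.3666667
V = pitch²·Σt = 0.56²·7841/30 = 81.965

t(5,7)=4.517 V=81.965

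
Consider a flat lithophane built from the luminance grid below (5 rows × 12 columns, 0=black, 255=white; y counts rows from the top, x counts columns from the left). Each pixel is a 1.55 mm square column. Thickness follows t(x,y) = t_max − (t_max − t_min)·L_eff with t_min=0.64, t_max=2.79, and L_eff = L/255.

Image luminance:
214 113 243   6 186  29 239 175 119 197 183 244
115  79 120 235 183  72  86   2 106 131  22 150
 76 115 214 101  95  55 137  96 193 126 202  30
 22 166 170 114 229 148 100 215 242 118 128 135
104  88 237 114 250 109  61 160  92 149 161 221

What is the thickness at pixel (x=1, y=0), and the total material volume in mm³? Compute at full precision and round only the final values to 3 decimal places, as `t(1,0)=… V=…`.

t(1,0)=1.837 V=235.631

span = t_max - t_min = 2.79 - 0.64 = 2.150
L(1,0) = 113, L_eff = 113/255 = 0.443137
t(1,0) = 2.79 - 2.150·0.443137 = 1.837
Σt over all 5·12 pixels = 250097/2550 ≈ 98.0772549
V = pitch²·Σt = 1.55²·250097/2550 = 235.631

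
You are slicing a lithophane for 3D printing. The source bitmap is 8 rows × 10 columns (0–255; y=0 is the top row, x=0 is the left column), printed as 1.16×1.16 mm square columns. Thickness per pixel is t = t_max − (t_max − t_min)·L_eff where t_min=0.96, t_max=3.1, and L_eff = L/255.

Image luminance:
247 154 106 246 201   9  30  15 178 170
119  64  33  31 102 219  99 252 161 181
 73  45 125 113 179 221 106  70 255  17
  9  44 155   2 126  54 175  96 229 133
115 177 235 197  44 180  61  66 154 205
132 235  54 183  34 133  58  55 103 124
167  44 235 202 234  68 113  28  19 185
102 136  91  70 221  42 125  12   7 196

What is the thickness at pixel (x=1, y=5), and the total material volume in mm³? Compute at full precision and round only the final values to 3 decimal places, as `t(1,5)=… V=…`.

t(1,5)=1.128 V=224.330

span = t_max - t_min = 3.1 - 0.96 = 2.140
L(1,5) = 235, L_eff = 235/255 = 0.921569
t(1,5) = 3.1 - 2.140·0.921569 = 1.128
Σt over all 8·10 pixels = 1062799/6375 ≈ 166.7135686
V = pitch²·Σt = 1.16²·1062799/6375 = 224.330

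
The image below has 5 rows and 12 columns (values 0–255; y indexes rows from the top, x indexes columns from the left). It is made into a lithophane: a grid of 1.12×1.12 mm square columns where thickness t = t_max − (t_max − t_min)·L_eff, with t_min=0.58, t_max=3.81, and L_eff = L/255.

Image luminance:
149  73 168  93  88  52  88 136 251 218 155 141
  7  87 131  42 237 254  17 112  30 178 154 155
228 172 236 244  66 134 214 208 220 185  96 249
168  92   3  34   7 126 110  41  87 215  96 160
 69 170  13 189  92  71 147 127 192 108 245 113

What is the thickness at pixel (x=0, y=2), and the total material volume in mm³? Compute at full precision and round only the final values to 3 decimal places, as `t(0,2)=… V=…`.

t(0,2)=0.922 V=160.549

span = t_max - t_min = 3.81 - 0.58 = 3.230
L(0,2) = 228, L_eff = 228/255 = 0.894118
t(0,2) = 3.81 - 3.230·0.894118 = 0.922
Σt over all 5·12 pixels = 191983/1500 ≈ 127.9886667
V = pitch²·Σt = 1.12²·191983/1500 = 160.549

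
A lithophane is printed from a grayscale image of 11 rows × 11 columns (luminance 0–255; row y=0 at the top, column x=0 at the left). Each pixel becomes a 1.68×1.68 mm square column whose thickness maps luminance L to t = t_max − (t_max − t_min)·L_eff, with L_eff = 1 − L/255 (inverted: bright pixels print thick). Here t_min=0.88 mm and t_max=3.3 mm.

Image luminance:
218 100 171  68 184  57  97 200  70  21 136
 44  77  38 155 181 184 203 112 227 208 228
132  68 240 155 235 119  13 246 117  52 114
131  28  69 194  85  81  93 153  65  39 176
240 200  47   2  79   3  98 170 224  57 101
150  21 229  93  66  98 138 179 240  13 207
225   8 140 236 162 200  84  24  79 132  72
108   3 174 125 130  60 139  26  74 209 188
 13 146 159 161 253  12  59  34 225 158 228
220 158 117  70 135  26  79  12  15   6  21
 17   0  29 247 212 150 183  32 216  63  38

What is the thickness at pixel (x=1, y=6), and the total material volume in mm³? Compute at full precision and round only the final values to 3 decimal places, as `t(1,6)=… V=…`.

span = t_max - t_min = 3.3 - 0.88 = 2.420
L(1,6) = 8, L_eff = 1 - 8/255 = 0.968627 (inverted)
t(1,6) = 3.3 - 2.420·0.968627 = 0.956
Σt over all 11·11 pixels = 242.484
V = pitch²·Σt = 1.68²·242.484 = 684.387

t(1,6)=0.956 V=684.387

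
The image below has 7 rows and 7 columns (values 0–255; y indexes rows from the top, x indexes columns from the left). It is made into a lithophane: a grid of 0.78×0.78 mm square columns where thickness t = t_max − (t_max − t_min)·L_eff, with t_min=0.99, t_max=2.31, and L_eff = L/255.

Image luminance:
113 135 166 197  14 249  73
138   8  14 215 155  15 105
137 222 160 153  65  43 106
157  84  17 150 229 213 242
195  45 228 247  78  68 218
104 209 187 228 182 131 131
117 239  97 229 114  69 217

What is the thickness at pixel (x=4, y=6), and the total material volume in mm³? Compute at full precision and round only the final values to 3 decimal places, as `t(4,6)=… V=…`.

t(4,6)=1.720 V=47.109

span = t_max - t_min = 2.31 - 0.99 = 1.320
L(4,6) = 114, L_eff = 114/255 = 0.447059
t(4,6) = 2.31 - 1.320·0.447059 = 1.720
Σt over all 7·7 pixels = 658163/8500 ≈ 77.4309412
V = pitch²·Σt = 0.78²·658163/8500 = 47.109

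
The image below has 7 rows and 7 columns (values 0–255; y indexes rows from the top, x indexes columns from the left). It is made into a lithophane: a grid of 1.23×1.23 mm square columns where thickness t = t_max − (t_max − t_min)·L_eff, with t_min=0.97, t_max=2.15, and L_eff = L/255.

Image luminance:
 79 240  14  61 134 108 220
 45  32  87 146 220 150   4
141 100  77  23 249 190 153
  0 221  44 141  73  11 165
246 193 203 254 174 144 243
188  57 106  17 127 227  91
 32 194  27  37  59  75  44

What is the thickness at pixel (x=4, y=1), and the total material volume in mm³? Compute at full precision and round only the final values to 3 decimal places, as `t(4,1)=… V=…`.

span = t_max - t_min = 2.15 - 0.97 = 1.180
L(4,1) = 220, L_eff = 220/255 = 0.862745
t(4,1) = 2.15 - 1.180·0.862745 = 1.132
Σt over all 7·7 pixels = 1994237/25500 ≈ 78.2053725
V = pitch²·Σt = 1.23²·1994237/25500 = 118.317

t(4,1)=1.132 V=118.317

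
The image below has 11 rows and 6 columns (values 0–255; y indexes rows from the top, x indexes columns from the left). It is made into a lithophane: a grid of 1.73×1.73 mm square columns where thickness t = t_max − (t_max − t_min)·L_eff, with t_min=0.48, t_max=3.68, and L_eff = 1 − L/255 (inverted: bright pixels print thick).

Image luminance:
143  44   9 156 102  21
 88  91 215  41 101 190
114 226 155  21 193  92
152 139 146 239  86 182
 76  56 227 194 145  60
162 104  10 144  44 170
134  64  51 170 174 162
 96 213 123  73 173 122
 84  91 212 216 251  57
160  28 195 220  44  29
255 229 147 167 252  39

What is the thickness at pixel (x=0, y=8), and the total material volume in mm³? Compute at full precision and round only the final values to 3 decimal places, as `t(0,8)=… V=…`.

t(0,8)=1.534 V=416.649

span = t_max - t_min = 3.68 - 0.48 = 3.200
L(0,8) = 84, L_eff = 1 - 84/255 = 0.670588 (inverted)
t(0,8) = 3.68 - 3.200·0.670588 = 1.534
Σt over all 11·6 pixels = 177496/1275 ≈ 139.2125490
V = pitch²·Σt = 1.73²·177496/1275 = 416.649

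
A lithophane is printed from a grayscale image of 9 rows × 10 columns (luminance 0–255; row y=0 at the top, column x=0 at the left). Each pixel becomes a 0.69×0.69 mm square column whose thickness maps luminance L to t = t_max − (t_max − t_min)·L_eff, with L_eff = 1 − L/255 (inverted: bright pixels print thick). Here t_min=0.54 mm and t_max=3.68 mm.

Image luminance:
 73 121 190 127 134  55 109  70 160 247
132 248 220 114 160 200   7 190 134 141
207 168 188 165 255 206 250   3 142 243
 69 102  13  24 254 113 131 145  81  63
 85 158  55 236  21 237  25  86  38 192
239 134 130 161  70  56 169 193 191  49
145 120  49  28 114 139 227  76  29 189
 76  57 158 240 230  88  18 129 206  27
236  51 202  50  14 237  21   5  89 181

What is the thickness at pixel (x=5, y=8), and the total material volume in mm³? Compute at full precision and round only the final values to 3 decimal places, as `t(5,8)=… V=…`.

span = t_max - t_min = 3.68 - 0.54 = 3.140
L(5,8) = 237, L_eff = 1 - 237/255 = 0.070588 (inverted)
t(5,8) = 3.68 - 3.140·0.070588 = 3.458
Σt over all 9·10 pixels = 81414/425 ≈ 191.5623529
V = pitch²·Σt = 0.69²·81414/425 = 91.203

t(5,8)=3.458 V=91.203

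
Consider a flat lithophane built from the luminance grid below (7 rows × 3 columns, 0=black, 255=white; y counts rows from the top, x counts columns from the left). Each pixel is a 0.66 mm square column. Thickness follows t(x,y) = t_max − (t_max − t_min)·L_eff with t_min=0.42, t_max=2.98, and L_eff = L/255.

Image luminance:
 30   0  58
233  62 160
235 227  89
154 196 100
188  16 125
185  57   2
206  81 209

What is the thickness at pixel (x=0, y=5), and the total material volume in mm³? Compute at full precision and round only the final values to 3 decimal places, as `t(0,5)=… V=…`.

t(0,5)=1.123 V=15.833

span = t_max - t_min = 2.98 - 0.42 = 2.560
L(0,5) = 185, L_eff = 185/255 = 0.725490
t(0,5) = 2.98 - 2.560·0.725490 = 1.123
Σt over all 7·3 pixels = 154477/4250 ≈ 36.3475294
V = pitch²·Σt = 0.66²·154477/4250 = 15.833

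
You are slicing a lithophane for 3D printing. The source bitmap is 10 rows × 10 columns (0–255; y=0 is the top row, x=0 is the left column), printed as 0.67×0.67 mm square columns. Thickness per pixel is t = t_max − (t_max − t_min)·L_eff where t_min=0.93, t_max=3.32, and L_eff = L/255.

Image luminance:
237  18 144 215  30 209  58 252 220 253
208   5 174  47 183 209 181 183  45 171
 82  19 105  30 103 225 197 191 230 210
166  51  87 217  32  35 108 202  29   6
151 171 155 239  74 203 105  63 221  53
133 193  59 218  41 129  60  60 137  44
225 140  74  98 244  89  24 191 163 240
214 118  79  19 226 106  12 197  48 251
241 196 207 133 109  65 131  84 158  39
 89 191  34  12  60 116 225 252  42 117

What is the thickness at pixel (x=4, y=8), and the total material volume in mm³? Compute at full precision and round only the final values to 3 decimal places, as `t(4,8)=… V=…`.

t(4,8)=2.298 V=93.771

span = t_max - t_min = 3.32 - 0.93 = 2.390
L(4,8) = 109, L_eff = 109/255 = 0.427451
t(4,8) = 3.32 - 2.390·0.427451 = 2.298
Σt over all 10·10 pixels = 1065347/5100 ≈ 208.8915686
V = pitch²·Σt = 0.67²·1065347/5100 = 93.771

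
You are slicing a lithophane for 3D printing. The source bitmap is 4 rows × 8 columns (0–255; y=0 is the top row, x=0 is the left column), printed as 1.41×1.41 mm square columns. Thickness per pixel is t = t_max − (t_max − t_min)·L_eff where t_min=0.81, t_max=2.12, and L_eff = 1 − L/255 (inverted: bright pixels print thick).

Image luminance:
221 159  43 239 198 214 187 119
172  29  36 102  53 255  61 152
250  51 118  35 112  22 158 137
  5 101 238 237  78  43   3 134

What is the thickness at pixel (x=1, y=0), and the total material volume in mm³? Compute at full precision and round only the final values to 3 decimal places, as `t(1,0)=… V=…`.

span = t_max - t_min = 2.12 - 0.81 = 1.310
L(1,0) = 159, L_eff = 1 - 159/255 = 0.376471 (inverted)
t(1,0) = 2.12 - 1.310·0.376471 = 1.627
Σt over all 4·8 pixels = 589991/12750 ≈ 46.2738039
V = pitch²·Σt = 1.41²·589991/12750 = 91.997

t(1,0)=1.627 V=91.997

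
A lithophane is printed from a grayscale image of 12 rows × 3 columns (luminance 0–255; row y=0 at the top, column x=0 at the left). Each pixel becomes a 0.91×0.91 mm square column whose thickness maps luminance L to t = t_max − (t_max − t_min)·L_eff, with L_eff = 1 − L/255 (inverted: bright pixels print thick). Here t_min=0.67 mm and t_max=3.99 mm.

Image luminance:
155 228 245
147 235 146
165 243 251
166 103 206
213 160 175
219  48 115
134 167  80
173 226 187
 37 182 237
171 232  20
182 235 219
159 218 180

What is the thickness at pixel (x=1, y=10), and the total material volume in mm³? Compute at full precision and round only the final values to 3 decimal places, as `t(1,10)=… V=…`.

span = t_max - t_min = 3.99 - 0.67 = 3.320
L(1,10) = 235, L_eff = 1 - 235/255 = 0.078431 (inverted)
t(1,10) = 3.99 - 3.320·0.078431 = 3.730
Σt over all 12·3 pixels = 673262/6375 ≈ 105.6097255
V = pitch²·Σt = 0.91²·673262/6375 = 87.455

t(1,10)=3.730 V=87.455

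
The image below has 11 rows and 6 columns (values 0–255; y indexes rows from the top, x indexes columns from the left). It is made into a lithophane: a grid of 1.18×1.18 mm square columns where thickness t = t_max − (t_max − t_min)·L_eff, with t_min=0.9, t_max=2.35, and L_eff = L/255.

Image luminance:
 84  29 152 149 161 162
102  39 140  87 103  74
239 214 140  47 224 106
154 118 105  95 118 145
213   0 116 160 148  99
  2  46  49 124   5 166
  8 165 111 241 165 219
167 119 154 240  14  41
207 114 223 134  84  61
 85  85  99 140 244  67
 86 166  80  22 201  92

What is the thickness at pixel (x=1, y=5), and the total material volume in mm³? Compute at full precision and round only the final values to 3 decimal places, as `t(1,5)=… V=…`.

span = t_max - t_min = 2.35 - 0.9 = 1.450
L(1,5) = 46, L_eff = 46/255 = 0.180392
t(1,5) = 2.35 - 1.450·0.180392 = 2.088
Σt over all 11·6 pixels = 560489/5100 ≈ 109.8998039
V = pitch²·Σt = 1.18²·560489/5100 = 153.024

t(1,5)=2.088 V=153.024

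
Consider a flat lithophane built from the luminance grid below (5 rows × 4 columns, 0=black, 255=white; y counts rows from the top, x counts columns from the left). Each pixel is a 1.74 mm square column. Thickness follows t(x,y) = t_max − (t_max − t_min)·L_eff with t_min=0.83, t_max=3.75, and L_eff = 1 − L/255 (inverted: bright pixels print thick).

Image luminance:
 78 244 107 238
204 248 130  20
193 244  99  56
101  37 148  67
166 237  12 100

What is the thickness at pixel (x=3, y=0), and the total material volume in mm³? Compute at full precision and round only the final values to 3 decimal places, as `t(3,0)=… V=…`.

span = t_max - t_min = 3.75 - 0.83 = 2.920
L(3,0) = 238, L_eff = 1 - 238/255 = 0.066667 (inverted)
t(3,0) = 3.75 - 2.920·0.066667 = 3.555
Σt over all 5·4 pixels = 305042/6375 ≈ 47.8497255
V = pitch²·Σt = 1.74²·305042/6375 = 144.870

t(3,0)=3.555 V=144.870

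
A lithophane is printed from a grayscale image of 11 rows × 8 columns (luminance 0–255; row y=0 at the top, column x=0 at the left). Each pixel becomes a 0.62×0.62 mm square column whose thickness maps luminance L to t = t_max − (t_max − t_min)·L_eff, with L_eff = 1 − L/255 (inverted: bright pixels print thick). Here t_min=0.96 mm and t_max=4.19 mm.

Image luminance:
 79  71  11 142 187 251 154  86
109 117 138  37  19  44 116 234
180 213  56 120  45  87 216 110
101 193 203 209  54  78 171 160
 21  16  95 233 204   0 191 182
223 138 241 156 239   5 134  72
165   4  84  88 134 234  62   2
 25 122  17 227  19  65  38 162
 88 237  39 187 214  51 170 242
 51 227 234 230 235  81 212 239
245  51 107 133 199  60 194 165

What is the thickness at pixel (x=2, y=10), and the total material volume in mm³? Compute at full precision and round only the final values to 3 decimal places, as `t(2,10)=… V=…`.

t(2,10)=2.315 V=88.371

span = t_max - t_min = 4.19 - 0.96 = 3.230
L(2,10) = 107, L_eff = 1 - 107/255 = 0.580392 (inverted)
t(2,10) = 4.19 - 3.230·0.580392 = 2.315
Σt over all 11·8 pixels = 17242/75 ≈ 229.8933333
V = pitch²·Σt = 0.62²·17242/75 = 88.371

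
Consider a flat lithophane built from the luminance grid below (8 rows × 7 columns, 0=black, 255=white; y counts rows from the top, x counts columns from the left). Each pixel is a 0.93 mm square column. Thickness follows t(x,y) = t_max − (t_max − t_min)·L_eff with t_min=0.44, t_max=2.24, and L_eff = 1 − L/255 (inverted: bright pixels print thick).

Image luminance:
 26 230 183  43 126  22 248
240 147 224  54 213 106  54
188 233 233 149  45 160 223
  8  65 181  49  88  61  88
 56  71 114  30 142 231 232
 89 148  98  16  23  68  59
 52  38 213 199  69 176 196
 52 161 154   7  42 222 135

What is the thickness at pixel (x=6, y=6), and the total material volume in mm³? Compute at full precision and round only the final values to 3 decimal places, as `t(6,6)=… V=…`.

t(6,6)=1.824 V=62.704

span = t_max - t_min = 2.24 - 0.44 = 1.800
L(6,6) = 196, L_eff = 1 - 196/255 = 0.231373 (inverted)
t(6,6) = 2.24 - 1.800·0.231373 = 1.824
Σt over all 8·7 pixels = 30812/425 ≈ 72.4988235
V = pitch²·Σt = 0.93²·30812/425 = 62.704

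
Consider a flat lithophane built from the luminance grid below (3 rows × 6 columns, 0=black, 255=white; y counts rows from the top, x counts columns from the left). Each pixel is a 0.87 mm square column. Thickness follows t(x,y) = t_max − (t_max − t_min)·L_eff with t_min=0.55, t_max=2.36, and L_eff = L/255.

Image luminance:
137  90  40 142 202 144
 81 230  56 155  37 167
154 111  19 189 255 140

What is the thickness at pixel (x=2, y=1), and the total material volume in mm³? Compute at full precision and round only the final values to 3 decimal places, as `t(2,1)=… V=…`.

t(2,1)=1.963 V=19.533

span = t_max - t_min = 2.36 - 0.55 = 1.810
L(2,1) = 56, L_eff = 56/255 = 0.219608
t(2,1) = 2.36 - 1.810·0.219608 = 1.963
Σt over all 3·6 pixels = 219357/8500 ≈ 25.8067059
V = pitch²·Σt = 0.87²·219357/8500 = 19.533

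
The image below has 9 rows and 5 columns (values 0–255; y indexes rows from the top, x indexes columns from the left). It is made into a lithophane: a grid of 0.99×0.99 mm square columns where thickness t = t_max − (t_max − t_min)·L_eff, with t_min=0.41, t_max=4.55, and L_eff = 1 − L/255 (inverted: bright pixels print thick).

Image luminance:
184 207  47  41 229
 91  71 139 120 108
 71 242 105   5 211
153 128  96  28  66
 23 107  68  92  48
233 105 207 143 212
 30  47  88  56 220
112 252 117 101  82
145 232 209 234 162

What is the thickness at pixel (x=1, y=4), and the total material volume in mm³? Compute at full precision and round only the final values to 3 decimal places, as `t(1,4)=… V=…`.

span = t_max - t_min = 4.55 - 0.41 = 4.140
L(1,4) = 107, L_eff = 1 - 107/255 = 0.580392 (inverted)
t(1,4) = 4.55 - 4.140·0.580392 = 2.147
Σt over all 9·5 pixels = 938871/8500 ≈ 110.4554118
V = pitch²·Σt = 0.99²·938871/8500 = 108.257

t(1,4)=2.147 V=108.257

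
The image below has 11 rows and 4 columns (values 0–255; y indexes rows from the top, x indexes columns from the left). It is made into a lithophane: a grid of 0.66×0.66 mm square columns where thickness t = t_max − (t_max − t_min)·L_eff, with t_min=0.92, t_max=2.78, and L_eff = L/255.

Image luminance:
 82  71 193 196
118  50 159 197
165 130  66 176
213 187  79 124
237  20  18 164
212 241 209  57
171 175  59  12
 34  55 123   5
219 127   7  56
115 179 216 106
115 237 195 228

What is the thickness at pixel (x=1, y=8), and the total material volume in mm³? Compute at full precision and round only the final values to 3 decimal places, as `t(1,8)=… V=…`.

t(1,8)=1.854 V=34.861

span = t_max - t_min = 2.78 - 0.92 = 1.860
L(1,8) = 127, L_eff = 127/255 = 0.498039
t(1,8) = 2.78 - 1.860·0.498039 = 1.854
Σt over all 11·4 pixels = 170061/2125 ≈ 80.0287059
V = pitch²·Σt = 0.66²·170061/2125 = 34.861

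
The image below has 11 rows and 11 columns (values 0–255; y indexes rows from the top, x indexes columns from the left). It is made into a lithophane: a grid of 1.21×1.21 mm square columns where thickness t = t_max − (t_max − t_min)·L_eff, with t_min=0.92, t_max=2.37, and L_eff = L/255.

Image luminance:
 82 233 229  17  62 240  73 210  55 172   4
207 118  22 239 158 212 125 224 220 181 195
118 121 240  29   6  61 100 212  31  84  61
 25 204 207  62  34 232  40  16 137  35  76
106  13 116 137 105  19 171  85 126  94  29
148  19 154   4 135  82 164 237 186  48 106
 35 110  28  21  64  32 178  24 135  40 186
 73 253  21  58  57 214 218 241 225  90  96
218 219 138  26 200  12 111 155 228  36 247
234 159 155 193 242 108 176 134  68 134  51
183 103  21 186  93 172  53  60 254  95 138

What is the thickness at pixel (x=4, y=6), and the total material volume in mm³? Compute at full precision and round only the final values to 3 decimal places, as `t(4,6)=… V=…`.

span = t_max - t_min = 2.37 - 0.92 = 1.450
L(4,6) = 64, L_eff = 64/255 = 0.250980
t(4,6) = 2.37 - 1.450·0.250980 = 2.006
Σt over all 11·11 pixels = 345467/1700 ≈ 203.2158824
V = pitch²·Σt = 1.21²·345467/1700 = 297.528

t(4,6)=2.006 V=297.528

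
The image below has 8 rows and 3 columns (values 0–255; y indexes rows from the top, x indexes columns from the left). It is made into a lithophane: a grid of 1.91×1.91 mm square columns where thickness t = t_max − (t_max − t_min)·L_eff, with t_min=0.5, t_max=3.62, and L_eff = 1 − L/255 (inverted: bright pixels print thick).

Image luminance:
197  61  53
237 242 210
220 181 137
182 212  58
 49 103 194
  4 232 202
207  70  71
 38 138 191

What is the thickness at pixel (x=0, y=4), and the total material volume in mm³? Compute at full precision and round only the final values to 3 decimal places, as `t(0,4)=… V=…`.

span = t_max - t_min = 3.62 - 0.5 = 3.120
L(0,4) = 49, L_eff = 1 - 49/255 = 0.807843 (inverted)
t(0,4) = 3.62 - 3.120·0.807843 = 1.100
Σt over all 8·3 pixels = 116214/2125 ≈ 54.6889412
V = pitch²·Σt = 1.91²·116214/2125 = 199.511

t(0,4)=1.100 V=199.511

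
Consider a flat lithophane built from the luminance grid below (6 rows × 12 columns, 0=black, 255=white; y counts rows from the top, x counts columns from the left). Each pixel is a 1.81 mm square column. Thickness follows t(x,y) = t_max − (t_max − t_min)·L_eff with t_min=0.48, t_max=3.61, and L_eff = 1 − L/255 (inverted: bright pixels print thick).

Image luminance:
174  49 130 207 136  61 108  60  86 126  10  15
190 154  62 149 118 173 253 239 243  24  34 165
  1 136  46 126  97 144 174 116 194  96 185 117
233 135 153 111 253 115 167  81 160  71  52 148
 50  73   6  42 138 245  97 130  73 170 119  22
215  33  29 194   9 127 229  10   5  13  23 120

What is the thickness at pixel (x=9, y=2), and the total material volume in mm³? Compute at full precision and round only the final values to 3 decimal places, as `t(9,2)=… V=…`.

t(9,2)=1.658 V=444.935

span = t_max - t_min = 3.61 - 0.48 = 3.130
L(9,2) = 96, L_eff = 1 - 96/255 = 0.623529 (inverted)
t(9,2) = 3.61 - 3.130·0.623529 = 1.658
Σt over all 6·12 pixels = 3463217/25500 ≈ 135.8124314
V = pitch²·Σt = 1.81²·3463217/25500 = 444.935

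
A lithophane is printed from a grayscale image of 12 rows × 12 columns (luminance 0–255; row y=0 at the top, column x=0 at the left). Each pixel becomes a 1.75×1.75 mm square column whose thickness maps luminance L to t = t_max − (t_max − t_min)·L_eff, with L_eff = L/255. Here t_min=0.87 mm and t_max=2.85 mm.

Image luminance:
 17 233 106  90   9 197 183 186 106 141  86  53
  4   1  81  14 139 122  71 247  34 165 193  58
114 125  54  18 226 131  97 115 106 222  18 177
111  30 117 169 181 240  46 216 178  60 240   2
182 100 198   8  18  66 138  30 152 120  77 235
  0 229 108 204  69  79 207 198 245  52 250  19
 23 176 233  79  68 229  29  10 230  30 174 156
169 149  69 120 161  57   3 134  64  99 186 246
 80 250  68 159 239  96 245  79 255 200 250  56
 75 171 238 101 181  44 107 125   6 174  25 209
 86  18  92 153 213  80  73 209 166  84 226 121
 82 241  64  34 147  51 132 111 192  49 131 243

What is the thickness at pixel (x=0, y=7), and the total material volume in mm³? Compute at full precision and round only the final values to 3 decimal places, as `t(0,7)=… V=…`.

span = t_max - t_min = 2.85 - 0.87 = 1.980
L(0,7) = 169, L_eff = 169/255 = 0.662745
t(0,7) = 2.85 - 1.980·0.662745 = 1.538
Σt over all 12·12 pixels = 577773/2125 ≈ 271.8931765
V = pitch²·Σt = 1.75²·577773/2125 = 832.673

t(0,7)=1.538 V=832.673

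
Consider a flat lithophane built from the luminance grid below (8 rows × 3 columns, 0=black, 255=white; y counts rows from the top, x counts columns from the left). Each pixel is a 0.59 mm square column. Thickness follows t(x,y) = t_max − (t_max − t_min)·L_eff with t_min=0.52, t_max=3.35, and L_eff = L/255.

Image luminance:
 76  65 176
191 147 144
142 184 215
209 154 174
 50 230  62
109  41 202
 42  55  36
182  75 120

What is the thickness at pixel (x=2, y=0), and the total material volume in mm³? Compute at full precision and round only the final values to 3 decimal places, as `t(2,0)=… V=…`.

span = t_max - t_min = 3.35 - 0.52 = 2.830
L(2,0) = 176, L_eff = 176/255 = 0.690196
t(2,0) = 3.35 - 2.830·0.690196 = 1.397
Σt over all 8·3 pixels = 392759/8500 ≈ 46.2069412
V = pitch²·Σt = 0.59²·392759/8500 = 16.085

t(2,0)=1.397 V=16.085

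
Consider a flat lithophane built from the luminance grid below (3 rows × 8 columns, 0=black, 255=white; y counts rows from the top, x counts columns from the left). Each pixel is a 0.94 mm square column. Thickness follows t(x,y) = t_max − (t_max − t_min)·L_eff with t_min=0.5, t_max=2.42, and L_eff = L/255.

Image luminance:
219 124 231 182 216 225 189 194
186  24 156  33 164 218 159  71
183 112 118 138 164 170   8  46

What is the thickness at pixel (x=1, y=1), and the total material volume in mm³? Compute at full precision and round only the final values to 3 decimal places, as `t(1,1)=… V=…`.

span = t_max - t_min = 2.42 - 0.5 = 1.920
L(1,1) = 24, L_eff = 24/255 = 0.094118
t(1,1) = 2.42 - 1.920·0.094118 = 2.239
Σt over all 3·8 pixels = 13388/425 ≈ 31.5011765
V = pitch²·Σt = 0.94²·13388/425 = 27.834

t(1,1)=2.239 V=27.834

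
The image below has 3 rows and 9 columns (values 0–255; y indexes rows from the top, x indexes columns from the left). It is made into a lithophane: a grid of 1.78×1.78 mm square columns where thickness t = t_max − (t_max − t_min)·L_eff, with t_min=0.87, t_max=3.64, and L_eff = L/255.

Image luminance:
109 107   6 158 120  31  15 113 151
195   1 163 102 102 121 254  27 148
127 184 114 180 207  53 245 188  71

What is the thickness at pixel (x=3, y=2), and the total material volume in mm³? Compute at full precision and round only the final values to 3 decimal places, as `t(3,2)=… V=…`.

t(3,2)=1.685 V=198.088

span = t_max - t_min = 3.64 - 0.87 = 2.770
L(3,2) = 180, L_eff = 180/255 = 0.705882
t(3,2) = 3.64 - 2.770·0.705882 = 1.685
Σt over all 3·9 pixels = 398564/6375 ≈ 62.5198431
V = pitch²·Σt = 1.78²·398564/6375 = 198.088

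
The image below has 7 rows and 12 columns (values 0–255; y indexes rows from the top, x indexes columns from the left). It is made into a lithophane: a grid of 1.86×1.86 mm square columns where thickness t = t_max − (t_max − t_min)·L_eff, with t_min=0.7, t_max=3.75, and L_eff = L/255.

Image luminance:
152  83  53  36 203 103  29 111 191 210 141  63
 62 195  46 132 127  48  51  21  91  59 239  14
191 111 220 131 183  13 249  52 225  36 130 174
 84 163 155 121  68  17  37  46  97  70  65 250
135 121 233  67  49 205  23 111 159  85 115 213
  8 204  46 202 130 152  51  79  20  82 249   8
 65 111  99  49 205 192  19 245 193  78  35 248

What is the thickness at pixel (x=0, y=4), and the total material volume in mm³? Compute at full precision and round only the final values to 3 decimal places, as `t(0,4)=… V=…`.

span = t_max - t_min = 3.75 - 0.7 = 3.050
L(0,4) = 135, L_eff = 135/255 = 0.529412
t(0,4) = 3.75 - 3.050·0.529412 = 2.135
Σt over all 7·12 pixels = 509413/2550 ≈ 199.7698039
V = pitch²·Σt = 1.86²·509413/2550 = 691.124

t(0,4)=2.135 V=691.124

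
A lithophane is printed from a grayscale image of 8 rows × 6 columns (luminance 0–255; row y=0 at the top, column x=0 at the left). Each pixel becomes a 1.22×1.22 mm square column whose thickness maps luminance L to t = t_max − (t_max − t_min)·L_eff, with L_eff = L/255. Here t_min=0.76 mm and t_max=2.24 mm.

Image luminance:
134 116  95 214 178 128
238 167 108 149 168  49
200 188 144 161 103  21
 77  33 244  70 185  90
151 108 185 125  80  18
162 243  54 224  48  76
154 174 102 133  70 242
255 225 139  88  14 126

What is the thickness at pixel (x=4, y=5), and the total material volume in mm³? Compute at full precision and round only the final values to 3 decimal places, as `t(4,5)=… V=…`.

span = t_max - t_min = 2.24 - 0.76 = 1.480
L(4,5) = 48, L_eff = 48/255 = 0.188235
t(4,5) = 2.24 - 1.480·0.188235 = 1.961
Σt over all 8·6 pixels = 148856/2125 ≈ 70.0498824
V = pitch²·Σt = 1.22²·148856/2125 = 104.262

t(4,5)=1.961 V=104.262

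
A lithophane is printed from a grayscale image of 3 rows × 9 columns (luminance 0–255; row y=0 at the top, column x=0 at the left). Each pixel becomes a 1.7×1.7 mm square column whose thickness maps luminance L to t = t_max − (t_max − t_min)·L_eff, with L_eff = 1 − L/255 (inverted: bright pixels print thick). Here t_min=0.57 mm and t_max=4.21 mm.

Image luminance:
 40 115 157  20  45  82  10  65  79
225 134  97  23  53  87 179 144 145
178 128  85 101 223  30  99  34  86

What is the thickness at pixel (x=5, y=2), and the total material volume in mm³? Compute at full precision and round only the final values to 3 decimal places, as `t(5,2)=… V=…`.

t(5,2)=0.998 V=154.376

span = t_max - t_min = 4.21 - 0.57 = 3.640
L(5,2) = 30, L_eff = 1 - 30/255 = 0.882353 (inverted)
t(5,2) = 4.21 - 3.640·0.882353 = 0.998
Σt over all 3·9 pixels = 454047/8500 ≈ 53.4172941
V = pitch²·Σt = 1.7²·454047/8500 = 154.376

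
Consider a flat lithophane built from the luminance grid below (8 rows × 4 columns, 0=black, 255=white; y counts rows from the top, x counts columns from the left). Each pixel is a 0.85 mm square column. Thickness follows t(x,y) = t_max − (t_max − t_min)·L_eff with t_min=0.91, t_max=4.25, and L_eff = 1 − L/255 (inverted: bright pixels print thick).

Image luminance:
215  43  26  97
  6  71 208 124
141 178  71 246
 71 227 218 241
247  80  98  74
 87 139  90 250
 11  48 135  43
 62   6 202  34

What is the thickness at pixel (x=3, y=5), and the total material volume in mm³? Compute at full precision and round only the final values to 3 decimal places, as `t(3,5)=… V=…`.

t(3,5)=4.185 V=56.896

span = t_max - t_min = 4.25 - 0.91 = 3.340
L(3,5) = 250, L_eff = 1 - 250/255 = 0.019608 (inverted)
t(3,5) = 4.25 - 3.340·0.019608 = 4.185
Σt over all 8·4 pixels = 334681/4250 ≈ 78.7484706
V = pitch²·Σt = 0.85²·334681/4250 = 56.896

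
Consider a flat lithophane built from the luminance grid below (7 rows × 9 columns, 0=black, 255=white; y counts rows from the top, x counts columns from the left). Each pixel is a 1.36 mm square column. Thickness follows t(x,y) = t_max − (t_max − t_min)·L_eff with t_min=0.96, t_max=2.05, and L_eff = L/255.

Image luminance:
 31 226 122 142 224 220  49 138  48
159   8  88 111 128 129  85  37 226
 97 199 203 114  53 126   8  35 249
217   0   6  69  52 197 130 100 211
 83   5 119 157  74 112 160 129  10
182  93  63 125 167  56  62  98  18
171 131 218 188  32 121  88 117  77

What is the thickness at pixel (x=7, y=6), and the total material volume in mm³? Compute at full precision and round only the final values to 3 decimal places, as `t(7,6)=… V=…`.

span = t_max - t_min = 2.05 - 0.96 = 1.090
L(7,6) = 117, L_eff = 117/255 = 0.458824
t(7,6) = 2.05 - 1.090·0.458824 = 1.550
Σt over all 7·9 pixels = 630047/6375 ≈ 98.8309020
V = pitch²·Σt = 1.36²·630047/6375 = 182.798

t(7,6)=1.550 V=182.798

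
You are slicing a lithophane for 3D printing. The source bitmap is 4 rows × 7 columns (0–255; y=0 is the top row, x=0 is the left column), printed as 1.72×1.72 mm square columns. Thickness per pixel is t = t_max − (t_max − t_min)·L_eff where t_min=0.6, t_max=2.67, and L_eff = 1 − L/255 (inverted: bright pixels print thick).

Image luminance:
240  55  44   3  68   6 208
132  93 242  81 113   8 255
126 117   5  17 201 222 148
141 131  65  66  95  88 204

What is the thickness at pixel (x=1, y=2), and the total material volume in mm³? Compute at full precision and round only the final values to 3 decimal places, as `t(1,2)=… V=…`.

span = t_max - t_min = 2.67 - 0.6 = 2.070
L(1,2) = 117, L_eff = 1 - 117/255 = 0.541176 (inverted)
t(1,2) = 2.67 - 2.070·0.541176 = 1.550
Σt over all 4·7 pixels = 180903/4250 ≈ 42.5654118
V = pitch²·Σt = 1.72²·180903/4250 = 125.926

t(1,2)=1.550 V=125.926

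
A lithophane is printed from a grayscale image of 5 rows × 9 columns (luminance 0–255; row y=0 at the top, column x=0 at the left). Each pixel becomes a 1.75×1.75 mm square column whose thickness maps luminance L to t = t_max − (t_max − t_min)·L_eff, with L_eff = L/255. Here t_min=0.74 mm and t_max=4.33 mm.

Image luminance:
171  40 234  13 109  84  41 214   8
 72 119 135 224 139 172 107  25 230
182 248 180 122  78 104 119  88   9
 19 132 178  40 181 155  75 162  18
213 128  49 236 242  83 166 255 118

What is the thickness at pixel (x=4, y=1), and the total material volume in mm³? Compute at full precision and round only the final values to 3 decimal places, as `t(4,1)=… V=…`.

span = t_max - t_min = 4.33 - 0.74 = 3.590
L(4,1) = 139, L_eff = 139/255 = 0.545098
t(4,1) = 4.33 - 3.590·0.545098 = 2.373
Σt over all 5·9 pixels = 729068/6375 ≈ 114.3636078
V = pitch²·Σt = 1.75²·729068/6375 = 350.239

t(4,1)=2.373 V=350.239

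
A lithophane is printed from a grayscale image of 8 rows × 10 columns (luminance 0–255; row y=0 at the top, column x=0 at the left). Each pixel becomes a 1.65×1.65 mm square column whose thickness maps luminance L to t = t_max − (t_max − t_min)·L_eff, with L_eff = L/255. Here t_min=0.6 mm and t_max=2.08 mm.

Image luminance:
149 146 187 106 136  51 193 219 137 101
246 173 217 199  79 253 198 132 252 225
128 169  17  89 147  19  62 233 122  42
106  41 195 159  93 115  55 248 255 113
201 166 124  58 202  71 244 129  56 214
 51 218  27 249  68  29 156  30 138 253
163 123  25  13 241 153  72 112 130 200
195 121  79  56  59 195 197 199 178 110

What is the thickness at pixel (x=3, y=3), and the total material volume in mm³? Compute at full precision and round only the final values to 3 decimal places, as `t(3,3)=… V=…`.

span = t_max - t_min = 2.08 - 0.6 = 1.480
L(3,3) = 159, L_eff = 159/255 = 0.623529
t(3,3) = 2.08 - 1.480·0.623529 = 1.157
Σt over all 8·10 pixels = 216552/2125 ≈ 101.9068235
V = pitch²·Σt = 1.65²·216552/2125 = 277.441

t(3,3)=1.157 V=277.441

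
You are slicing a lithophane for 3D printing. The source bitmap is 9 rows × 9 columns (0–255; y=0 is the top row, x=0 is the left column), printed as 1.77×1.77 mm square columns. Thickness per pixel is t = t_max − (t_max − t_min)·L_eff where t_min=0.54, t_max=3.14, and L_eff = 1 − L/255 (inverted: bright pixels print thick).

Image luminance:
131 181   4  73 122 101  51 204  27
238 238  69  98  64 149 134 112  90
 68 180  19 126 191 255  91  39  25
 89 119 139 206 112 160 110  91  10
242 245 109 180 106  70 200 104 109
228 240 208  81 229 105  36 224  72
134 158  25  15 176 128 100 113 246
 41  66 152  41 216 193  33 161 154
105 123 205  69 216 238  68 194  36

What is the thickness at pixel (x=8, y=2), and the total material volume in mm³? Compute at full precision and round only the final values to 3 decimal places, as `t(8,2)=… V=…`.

t(8,2)=0.795 V=466.368

span = t_max - t_min = 3.14 - 0.54 = 2.600
L(8,2) = 25, L_eff = 1 - 25/255 = 0.901961 (inverted)
t(8,2) = 3.14 - 2.600·0.901961 = 0.795
Σt over all 9·9 pixels = 379597/2550 ≈ 148.8615686
V = pitch²·Σt = 1.77²·379597/2550 = 466.368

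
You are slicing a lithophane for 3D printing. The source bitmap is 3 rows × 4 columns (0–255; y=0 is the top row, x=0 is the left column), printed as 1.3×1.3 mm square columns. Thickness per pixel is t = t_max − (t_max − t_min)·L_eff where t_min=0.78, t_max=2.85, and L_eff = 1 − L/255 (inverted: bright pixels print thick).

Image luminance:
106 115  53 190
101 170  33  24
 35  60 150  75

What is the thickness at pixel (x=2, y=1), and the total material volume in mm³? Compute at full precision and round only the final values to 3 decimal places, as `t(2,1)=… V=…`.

span = t_max - t_min = 2.85 - 0.78 = 2.070
L(2,1) = 33, L_eff = 1 - 33/255 = 0.870588 (inverted)
t(2,1) = 2.85 - 2.070·0.870588 = 1.048
Σt over all 3·4 pixels = 39072/2125 ≈ 18.3868235
V = pitch²·Σt = 1.3²·39072/2125 = 31.074

t(2,1)=1.048 V=31.074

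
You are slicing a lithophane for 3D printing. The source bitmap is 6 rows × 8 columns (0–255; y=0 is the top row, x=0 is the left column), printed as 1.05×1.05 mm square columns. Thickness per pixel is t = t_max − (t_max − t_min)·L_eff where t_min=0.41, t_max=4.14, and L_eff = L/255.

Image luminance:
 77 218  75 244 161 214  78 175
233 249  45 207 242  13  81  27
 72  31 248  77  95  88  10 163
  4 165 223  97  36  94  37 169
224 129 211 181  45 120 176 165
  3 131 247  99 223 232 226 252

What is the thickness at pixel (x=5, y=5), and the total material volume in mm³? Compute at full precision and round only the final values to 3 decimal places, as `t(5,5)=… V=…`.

span = t_max - t_min = 4.14 - 0.41 = 3.730
L(5,5) = 232, L_eff = 232/255 = 0.909804
t(5,5) = 4.14 - 3.730·0.909804 = 0.746
Σt over all 6·8 pixels = 216757/2125 ≈ 102.0032941
V = pitch²·Σt = 1.05²·216757/2125 = 112.459

t(5,5)=0.746 V=112.459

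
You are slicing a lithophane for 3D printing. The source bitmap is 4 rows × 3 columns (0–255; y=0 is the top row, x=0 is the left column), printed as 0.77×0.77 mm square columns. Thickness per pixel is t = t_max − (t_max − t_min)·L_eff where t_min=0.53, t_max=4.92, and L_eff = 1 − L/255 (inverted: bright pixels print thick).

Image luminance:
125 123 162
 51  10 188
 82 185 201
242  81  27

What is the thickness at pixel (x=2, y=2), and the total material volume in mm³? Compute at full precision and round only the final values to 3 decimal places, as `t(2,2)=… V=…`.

span = t_max - t_min = 4.92 - 0.53 = 4.390
L(2,2) = 201, L_eff = 1 - 201/255 = 0.211765 (inverted)
t(2,2) = 4.92 - 4.390·0.211765 = 3.990
Σt over all 4·3 pixels = 810583/25500 ≈ 31.7875686
V = pitch²·Σt = 0.77²·810583/25500 = 18.847

t(2,2)=3.990 V=18.847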